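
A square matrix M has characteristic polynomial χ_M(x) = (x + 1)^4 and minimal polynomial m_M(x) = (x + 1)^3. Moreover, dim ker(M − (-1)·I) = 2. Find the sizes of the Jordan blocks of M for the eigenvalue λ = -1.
Block sizes for λ = -1: [3, 1]

Step 1 — from the characteristic polynomial, algebraic multiplicity of λ = -1 is 4. From dim ker(M − (-1)·I) = 2, there are exactly 2 Jordan blocks for λ = -1.
Step 2 — from the minimal polynomial, the factor (x + 1)^3 tells us the largest block for λ = -1 has size 3.
Step 3 — with total size 4, 2 blocks, and largest block 3, the block sizes (in nonincreasing order) are [3, 1].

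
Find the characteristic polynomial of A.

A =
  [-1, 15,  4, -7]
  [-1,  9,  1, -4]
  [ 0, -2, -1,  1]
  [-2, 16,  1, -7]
x^4

Expanding det(x·I − A) (e.g. by cofactor expansion or by noting that A is similar to its Jordan form J, which has the same characteristic polynomial as A) gives
  χ_A(x) = x^4
which factors as x^4. The eigenvalues (with algebraic multiplicities) are λ = 0 with multiplicity 4.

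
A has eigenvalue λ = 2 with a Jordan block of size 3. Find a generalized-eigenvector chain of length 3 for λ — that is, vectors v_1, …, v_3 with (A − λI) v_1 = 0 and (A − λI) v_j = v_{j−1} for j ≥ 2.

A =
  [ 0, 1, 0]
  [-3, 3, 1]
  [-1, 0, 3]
A Jordan chain for λ = 2 of length 3:
v_1 = (1, 2, 1)ᵀ
v_2 = (-2, -3, -1)ᵀ
v_3 = (1, 0, 0)ᵀ

Let N = A − (2)·I. We want v_3 with N^3 v_3 = 0 but N^2 v_3 ≠ 0; then v_{j-1} := N · v_j for j = 3, …, 2.

Pick v_3 = (1, 0, 0)ᵀ.
Then v_2 = N · v_3 = (-2, -3, -1)ᵀ.
Then v_1 = N · v_2 = (1, 2, 1)ᵀ.

Sanity check: (A − (2)·I) v_1 = (0, 0, 0)ᵀ = 0. ✓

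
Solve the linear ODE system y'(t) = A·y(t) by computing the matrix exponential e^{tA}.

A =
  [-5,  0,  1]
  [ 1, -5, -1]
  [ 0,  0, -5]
e^{tA} =
  [exp(-5*t), 0, t*exp(-5*t)]
  [t*exp(-5*t), exp(-5*t), t^2*exp(-5*t)/2 - t*exp(-5*t)]
  [0, 0, exp(-5*t)]

Strategy: write A = P · J · P⁻¹ where J is a Jordan canonical form, so e^{tA} = P · e^{tJ} · P⁻¹, and e^{tJ} can be computed block-by-block.

A has Jordan form
J =
  [-5,  1,  0]
  [ 0, -5,  1]
  [ 0,  0, -5]
(up to reordering of blocks).

Per-block formulas:
  For a 3×3 Jordan block J_3(-5): exp(t · J_3(-5)) = e^(-5t)·(I + t·N + (t^2/2)·N^2), where N is the 3×3 nilpotent shift.

After assembling e^{tJ} and conjugating by P, we get:

e^{tA} =
  [exp(-5*t), 0, t*exp(-5*t)]
  [t*exp(-5*t), exp(-5*t), t^2*exp(-5*t)/2 - t*exp(-5*t)]
  [0, 0, exp(-5*t)]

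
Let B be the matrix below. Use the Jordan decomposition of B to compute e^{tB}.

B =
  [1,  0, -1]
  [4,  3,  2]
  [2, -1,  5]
e^{tB} =
  [t^2*exp(3*t) - 2*t*exp(3*t) + exp(3*t), t^2*exp(3*t)/2, -t*exp(3*t)]
  [-2*t^2*exp(3*t) + 4*t*exp(3*t), -t^2*exp(3*t) + exp(3*t), 2*t*exp(3*t)]
  [-2*t^2*exp(3*t) + 2*t*exp(3*t), -t^2*exp(3*t) - t*exp(3*t), 2*t*exp(3*t) + exp(3*t)]

Strategy: write B = P · J · P⁻¹ where J is a Jordan canonical form, so e^{tB} = P · e^{tJ} · P⁻¹, and e^{tJ} can be computed block-by-block.

B has Jordan form
J =
  [3, 1, 0]
  [0, 3, 1]
  [0, 0, 3]
(up to reordering of blocks).

Per-block formulas:
  For a 3×3 Jordan block J_3(3): exp(t · J_3(3)) = e^(3t)·(I + t·N + (t^2/2)·N^2), where N is the 3×3 nilpotent shift.

After assembling e^{tJ} and conjugating by P, we get:

e^{tB} =
  [t^2*exp(3*t) - 2*t*exp(3*t) + exp(3*t), t^2*exp(3*t)/2, -t*exp(3*t)]
  [-2*t^2*exp(3*t) + 4*t*exp(3*t), -t^2*exp(3*t) + exp(3*t), 2*t*exp(3*t)]
  [-2*t^2*exp(3*t) + 2*t*exp(3*t), -t^2*exp(3*t) - t*exp(3*t), 2*t*exp(3*t) + exp(3*t)]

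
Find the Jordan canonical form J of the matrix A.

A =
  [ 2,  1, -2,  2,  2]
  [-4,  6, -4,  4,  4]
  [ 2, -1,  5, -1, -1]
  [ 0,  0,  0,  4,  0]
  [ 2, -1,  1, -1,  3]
J_2(4) ⊕ J_2(4) ⊕ J_1(4)

The characteristic polynomial is
  det(x·I − A) = x^5 - 20*x^4 + 160*x^3 - 640*x^2 + 1280*x - 1024 = (x - 4)^5

Eigenvalues and multiplicities (the geometric multiplicity of λ is n − rank(A − λI), which equals the number of Jordan blocks for λ):
  λ = 4: algebraic multiplicity = 5, geometric multiplicity = 3

Determining the block sizes for each eigenvalue:
  λ = 4: with am = 5 and gm = 3, the partition is not yet determined (e.g. several partitions of 5 into 3 parts exist). Let N = A − (4)·I. Computing rank(N^1) = 2, rank(N^2) = 0; the number of blocks of size ≥ j is rank(N^{j−1}) − rank(N^j), giving [3, 2]. So we have 2 block(s) of size 2, 1 block(s) of size 1 → block sizes [2, 2, 1]

Assembling the blocks gives a Jordan form
J =
  [4, 1, 0, 0, 0]
  [0, 4, 0, 0, 0]
  [0, 0, 4, 1, 0]
  [0, 0, 0, 4, 0]
  [0, 0, 0, 0, 4]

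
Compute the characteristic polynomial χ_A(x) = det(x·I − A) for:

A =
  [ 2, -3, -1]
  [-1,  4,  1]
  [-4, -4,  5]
x^3 - 11*x^2 + 35*x - 25

Expanding det(x·I − A) (e.g. by cofactor expansion or by noting that A is similar to its Jordan form J, which has the same characteristic polynomial as A) gives
  χ_A(x) = x^3 - 11*x^2 + 35*x - 25
which factors as (x - 5)^2*(x - 1). The eigenvalues (with algebraic multiplicities) are λ = 1 with multiplicity 1, λ = 5 with multiplicity 2.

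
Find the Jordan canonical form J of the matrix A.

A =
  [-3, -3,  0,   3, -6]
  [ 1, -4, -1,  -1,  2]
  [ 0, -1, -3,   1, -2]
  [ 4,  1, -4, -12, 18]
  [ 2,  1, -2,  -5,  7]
J_3(-3) ⊕ J_1(-3) ⊕ J_1(-3)

The characteristic polynomial is
  det(x·I − A) = x^5 + 15*x^4 + 90*x^3 + 270*x^2 + 405*x + 243 = (x + 3)^5

Eigenvalues and multiplicities (the geometric multiplicity of λ is n − rank(A − λI), which equals the number of Jordan blocks for λ):
  λ = -3: algebraic multiplicity = 5, geometric multiplicity = 3

Determining the block sizes for each eigenvalue:
  λ = -3: with am = 5 and gm = 3, the partition is not yet determined (e.g. several partitions of 5 into 3 parts exist). Let N = A − (-3)·I. Computing rank(N^1) = 2, rank(N^2) = 1, rank(N^3) = 0; the number of blocks of size ≥ j is rank(N^{j−1}) − rank(N^j), giving [3, 1, 1]. So we have 1 block(s) of size 3, 2 block(s) of size 1 → block sizes [3, 1, 1]

Assembling the blocks gives a Jordan form
J =
  [-3,  1,  0,  0,  0]
  [ 0, -3,  1,  0,  0]
  [ 0,  0, -3,  0,  0]
  [ 0,  0,  0, -3,  0]
  [ 0,  0,  0,  0, -3]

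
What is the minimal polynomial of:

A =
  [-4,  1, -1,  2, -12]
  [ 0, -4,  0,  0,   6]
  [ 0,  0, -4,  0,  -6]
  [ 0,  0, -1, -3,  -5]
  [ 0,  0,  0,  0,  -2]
x^4 + 13*x^3 + 62*x^2 + 128*x + 96

The characteristic polynomial is χ_A(x) = (x + 2)*(x + 3)*(x + 4)^3, so the eigenvalues are known. The minimal polynomial is
  m_A(x) = Π_λ (x − λ)^{k_λ}
where k_λ is the size of the *largest* Jordan block for λ (equivalently, the smallest k with (A − λI)^k v = 0 for every generalised eigenvector v of λ).

  λ = -4: largest Jordan block has size 2, contributing (x + 4)^2
  λ = -3: largest Jordan block has size 1, contributing (x + 3)
  λ = -2: largest Jordan block has size 1, contributing (x + 2)

So m_A(x) = (x + 2)*(x + 3)*(x + 4)^2 = x^4 + 13*x^3 + 62*x^2 + 128*x + 96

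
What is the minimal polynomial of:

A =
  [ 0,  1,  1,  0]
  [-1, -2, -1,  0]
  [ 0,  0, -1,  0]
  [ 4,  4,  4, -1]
x^2 + 2*x + 1

The characteristic polynomial is χ_A(x) = (x + 1)^4, so the eigenvalues are known. The minimal polynomial is
  m_A(x) = Π_λ (x − λ)^{k_λ}
where k_λ is the size of the *largest* Jordan block for λ (equivalently, the smallest k with (A − λI)^k v = 0 for every generalised eigenvector v of λ).

  λ = -1: largest Jordan block has size 2, contributing (x + 1)^2

So m_A(x) = (x + 1)^2 = x^2 + 2*x + 1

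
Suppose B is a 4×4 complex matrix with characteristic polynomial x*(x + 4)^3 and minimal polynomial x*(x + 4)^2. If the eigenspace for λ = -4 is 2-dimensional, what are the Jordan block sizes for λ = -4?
Block sizes for λ = -4: [2, 1]

Step 1 — from the characteristic polynomial, algebraic multiplicity of λ = -4 is 3. From dim ker(B − (-4)·I) = 2, there are exactly 2 Jordan blocks for λ = -4.
Step 2 — from the minimal polynomial, the factor (x + 4)^2 tells us the largest block for λ = -4 has size 2.
Step 3 — with total size 3, 2 blocks, and largest block 2, the block sizes (in nonincreasing order) are [2, 1].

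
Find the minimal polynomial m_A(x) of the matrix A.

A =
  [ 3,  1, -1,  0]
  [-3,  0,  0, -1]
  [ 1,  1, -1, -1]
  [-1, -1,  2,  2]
x^3 - 3*x^2 + 3*x - 1

The characteristic polynomial is χ_A(x) = (x - 1)^4, so the eigenvalues are known. The minimal polynomial is
  m_A(x) = Π_λ (x − λ)^{k_λ}
where k_λ is the size of the *largest* Jordan block for λ (equivalently, the smallest k with (A − λI)^k v = 0 for every generalised eigenvector v of λ).

  λ = 1: largest Jordan block has size 3, contributing (x − 1)^3

So m_A(x) = (x - 1)^3 = x^3 - 3*x^2 + 3*x - 1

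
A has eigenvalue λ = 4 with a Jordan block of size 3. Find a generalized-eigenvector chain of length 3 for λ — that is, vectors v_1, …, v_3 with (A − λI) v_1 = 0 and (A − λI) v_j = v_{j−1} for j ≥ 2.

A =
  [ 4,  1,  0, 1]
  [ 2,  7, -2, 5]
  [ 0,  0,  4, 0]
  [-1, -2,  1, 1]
A Jordan chain for λ = 4 of length 3:
v_1 = (1, 1, 0, -1)ᵀ
v_2 = (0, 2, 0, -1)ᵀ
v_3 = (1, 0, 0, 0)ᵀ

Let N = A − (4)·I. We want v_3 with N^3 v_3 = 0 but N^2 v_3 ≠ 0; then v_{j-1} := N · v_j for j = 3, …, 2.

Pick v_3 = (1, 0, 0, 0)ᵀ.
Then v_2 = N · v_3 = (0, 2, 0, -1)ᵀ.
Then v_1 = N · v_2 = (1, 1, 0, -1)ᵀ.

Sanity check: (A − (4)·I) v_1 = (0, 0, 0, 0)ᵀ = 0. ✓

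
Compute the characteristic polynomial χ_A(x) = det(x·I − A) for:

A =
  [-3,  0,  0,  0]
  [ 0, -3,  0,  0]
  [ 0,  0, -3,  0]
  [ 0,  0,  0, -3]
x^4 + 12*x^3 + 54*x^2 + 108*x + 81

Expanding det(x·I − A) (e.g. by cofactor expansion or by noting that A is similar to its Jordan form J, which has the same characteristic polynomial as A) gives
  χ_A(x) = x^4 + 12*x^3 + 54*x^2 + 108*x + 81
which factors as (x + 3)^4. The eigenvalues (with algebraic multiplicities) are λ = -3 with multiplicity 4.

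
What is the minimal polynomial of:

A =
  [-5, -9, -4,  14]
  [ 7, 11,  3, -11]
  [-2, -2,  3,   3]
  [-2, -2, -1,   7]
x^3 - 12*x^2 + 48*x - 64

The characteristic polynomial is χ_A(x) = (x - 4)^4, so the eigenvalues are known. The minimal polynomial is
  m_A(x) = Π_λ (x − λ)^{k_λ}
where k_λ is the size of the *largest* Jordan block for λ (equivalently, the smallest k with (A − λI)^k v = 0 for every generalised eigenvector v of λ).

  λ = 4: largest Jordan block has size 3, contributing (x − 4)^3

So m_A(x) = (x - 4)^3 = x^3 - 12*x^2 + 48*x - 64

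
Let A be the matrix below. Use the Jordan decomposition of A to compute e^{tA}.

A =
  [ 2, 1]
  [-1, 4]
e^{tA} =
  [-t*exp(3*t) + exp(3*t), t*exp(3*t)]
  [-t*exp(3*t), t*exp(3*t) + exp(3*t)]

Strategy: write A = P · J · P⁻¹ where J is a Jordan canonical form, so e^{tA} = P · e^{tJ} · P⁻¹, and e^{tJ} can be computed block-by-block.

A has Jordan form
J =
  [3, 1]
  [0, 3]
(up to reordering of blocks).

Per-block formulas:
  For a 2×2 Jordan block J_2(3): exp(t · J_2(3)) = e^(3t)·(I + t·N), where N is the 2×2 nilpotent shift.

After assembling e^{tJ} and conjugating by P, we get:

e^{tA} =
  [-t*exp(3*t) + exp(3*t), t*exp(3*t)]
  [-t*exp(3*t), t*exp(3*t) + exp(3*t)]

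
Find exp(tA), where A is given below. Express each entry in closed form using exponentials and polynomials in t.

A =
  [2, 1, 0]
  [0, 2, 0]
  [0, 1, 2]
e^{tA} =
  [exp(2*t), t*exp(2*t), 0]
  [0, exp(2*t), 0]
  [0, t*exp(2*t), exp(2*t)]

Strategy: write A = P · J · P⁻¹ where J is a Jordan canonical form, so e^{tA} = P · e^{tJ} · P⁻¹, and e^{tJ} can be computed block-by-block.

A has Jordan form
J =
  [2, 1, 0]
  [0, 2, 0]
  [0, 0, 2]
(up to reordering of blocks).

Per-block formulas:
  For a 2×2 Jordan block J_2(2): exp(t · J_2(2)) = e^(2t)·(I + t·N), where N is the 2×2 nilpotent shift.
  For a 1×1 block at λ = 2: exp(t · [2]) = [e^(2t)].

After assembling e^{tJ} and conjugating by P, we get:

e^{tA} =
  [exp(2*t), t*exp(2*t), 0]
  [0, exp(2*t), 0]
  [0, t*exp(2*t), exp(2*t)]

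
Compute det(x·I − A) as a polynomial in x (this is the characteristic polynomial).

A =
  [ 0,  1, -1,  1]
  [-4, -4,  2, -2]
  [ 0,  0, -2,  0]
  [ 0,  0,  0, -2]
x^4 + 8*x^3 + 24*x^2 + 32*x + 16

Expanding det(x·I − A) (e.g. by cofactor expansion or by noting that A is similar to its Jordan form J, which has the same characteristic polynomial as A) gives
  χ_A(x) = x^4 + 8*x^3 + 24*x^2 + 32*x + 16
which factors as (x + 2)^4. The eigenvalues (with algebraic multiplicities) are λ = -2 with multiplicity 4.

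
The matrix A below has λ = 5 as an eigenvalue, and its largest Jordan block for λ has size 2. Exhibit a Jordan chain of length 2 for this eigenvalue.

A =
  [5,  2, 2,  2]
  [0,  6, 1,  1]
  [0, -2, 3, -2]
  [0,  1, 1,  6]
A Jordan chain for λ = 5 of length 2:
v_1 = (2, 1, -2, 1)ᵀ
v_2 = (0, 1, 0, 0)ᵀ

Let N = A − (5)·I. We want v_2 with N^2 v_2 = 0 but N^1 v_2 ≠ 0; then v_{j-1} := N · v_j for j = 2, …, 2.

Pick v_2 = (0, 1, 0, 0)ᵀ.
Then v_1 = N · v_2 = (2, 1, -2, 1)ᵀ.

Sanity check: (A − (5)·I) v_1 = (0, 0, 0, 0)ᵀ = 0. ✓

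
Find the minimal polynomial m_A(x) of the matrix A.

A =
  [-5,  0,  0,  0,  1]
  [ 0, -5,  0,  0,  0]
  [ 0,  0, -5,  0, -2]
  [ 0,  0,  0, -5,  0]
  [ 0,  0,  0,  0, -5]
x^2 + 10*x + 25

The characteristic polynomial is χ_A(x) = (x + 5)^5, so the eigenvalues are known. The minimal polynomial is
  m_A(x) = Π_λ (x − λ)^{k_λ}
where k_λ is the size of the *largest* Jordan block for λ (equivalently, the smallest k with (A − λI)^k v = 0 for every generalised eigenvector v of λ).

  λ = -5: largest Jordan block has size 2, contributing (x + 5)^2

So m_A(x) = (x + 5)^2 = x^2 + 10*x + 25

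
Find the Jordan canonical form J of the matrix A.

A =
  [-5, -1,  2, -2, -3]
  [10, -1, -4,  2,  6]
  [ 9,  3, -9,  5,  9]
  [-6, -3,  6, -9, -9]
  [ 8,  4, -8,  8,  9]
J_2(-3) ⊕ J_2(-3) ⊕ J_1(-3)

The characteristic polynomial is
  det(x·I − A) = x^5 + 15*x^4 + 90*x^3 + 270*x^2 + 405*x + 243 = (x + 3)^5

Eigenvalues and multiplicities (the geometric multiplicity of λ is n − rank(A − λI), which equals the number of Jordan blocks for λ):
  λ = -3: algebraic multiplicity = 5, geometric multiplicity = 3

Determining the block sizes for each eigenvalue:
  λ = -3: with am = 5 and gm = 3, the partition is not yet determined (e.g. several partitions of 5 into 3 parts exist). Let N = A − (-3)·I. Computing rank(N^1) = 2, rank(N^2) = 0; the number of blocks of size ≥ j is rank(N^{j−1}) − rank(N^j), giving [3, 2]. So we have 2 block(s) of size 2, 1 block(s) of size 1 → block sizes [2, 2, 1]

Assembling the blocks gives a Jordan form
J =
  [-3,  1,  0,  0,  0]
  [ 0, -3,  0,  0,  0]
  [ 0,  0, -3,  1,  0]
  [ 0,  0,  0, -3,  0]
  [ 0,  0,  0,  0, -3]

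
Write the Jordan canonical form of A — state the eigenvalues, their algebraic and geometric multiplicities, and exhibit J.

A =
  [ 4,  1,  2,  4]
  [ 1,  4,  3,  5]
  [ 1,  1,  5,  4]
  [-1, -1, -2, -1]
J_3(3) ⊕ J_1(3)

The characteristic polynomial is
  det(x·I − A) = x^4 - 12*x^3 + 54*x^2 - 108*x + 81 = (x - 3)^4

Eigenvalues and multiplicities (the geometric multiplicity of λ is n − rank(A − λI), which equals the number of Jordan blocks for λ):
  λ = 3: algebraic multiplicity = 4, geometric multiplicity = 2

Determining the block sizes for each eigenvalue:
  λ = 3: with am = 4 and gm = 2, the partition is not yet determined (e.g. several partitions of 4 into 2 parts exist). Let N = A − (3)·I. Computing rank(N^1) = 2, rank(N^2) = 1, rank(N^3) = 0; the number of blocks of size ≥ j is rank(N^{j−1}) − rank(N^j), giving [2, 1, 1]. So we have 1 block(s) of size 3, 1 block(s) of size 1 → block sizes [3, 1]

Assembling the blocks gives a Jordan form
J =
  [3, 1, 0, 0]
  [0, 3, 1, 0]
  [0, 0, 3, 0]
  [0, 0, 0, 3]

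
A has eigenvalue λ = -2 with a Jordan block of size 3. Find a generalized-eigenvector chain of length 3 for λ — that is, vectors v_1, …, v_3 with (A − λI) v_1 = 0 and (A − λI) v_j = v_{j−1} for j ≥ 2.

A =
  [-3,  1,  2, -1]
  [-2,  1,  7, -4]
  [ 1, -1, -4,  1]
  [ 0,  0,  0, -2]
A Jordan chain for λ = -2 of length 3:
v_1 = (1, 3, -1, 0)ᵀ
v_2 = (-1, -2, 1, 0)ᵀ
v_3 = (1, 0, 0, 0)ᵀ

Let N = A − (-2)·I. We want v_3 with N^3 v_3 = 0 but N^2 v_3 ≠ 0; then v_{j-1} := N · v_j for j = 3, …, 2.

Pick v_3 = (1, 0, 0, 0)ᵀ.
Then v_2 = N · v_3 = (-1, -2, 1, 0)ᵀ.
Then v_1 = N · v_2 = (1, 3, -1, 0)ᵀ.

Sanity check: (A − (-2)·I) v_1 = (0, 0, 0, 0)ᵀ = 0. ✓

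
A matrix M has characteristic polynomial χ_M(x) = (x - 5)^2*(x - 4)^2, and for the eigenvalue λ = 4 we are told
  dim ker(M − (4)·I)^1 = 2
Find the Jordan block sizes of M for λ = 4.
Block sizes for λ = 4: [1, 1]

From the dimensions of kernels of powers, the number of Jordan blocks of size at least j is d_j − d_{j−1} where d_j = dim ker(N^j) (with d_0 = 0). Computing the differences gives [2].
The number of blocks of size exactly k is (#blocks of size ≥ k) − (#blocks of size ≥ k + 1), so the partition is: 2 block(s) of size 1.
In nonincreasing order the block sizes are [1, 1].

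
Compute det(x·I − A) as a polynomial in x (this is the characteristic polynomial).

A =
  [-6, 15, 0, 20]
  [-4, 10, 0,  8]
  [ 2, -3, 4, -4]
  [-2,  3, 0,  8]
x^4 - 16*x^3 + 96*x^2 - 256*x + 256

Expanding det(x·I − A) (e.g. by cofactor expansion or by noting that A is similar to its Jordan form J, which has the same characteristic polynomial as A) gives
  χ_A(x) = x^4 - 16*x^3 + 96*x^2 - 256*x + 256
which factors as (x - 4)^4. The eigenvalues (with algebraic multiplicities) are λ = 4 with multiplicity 4.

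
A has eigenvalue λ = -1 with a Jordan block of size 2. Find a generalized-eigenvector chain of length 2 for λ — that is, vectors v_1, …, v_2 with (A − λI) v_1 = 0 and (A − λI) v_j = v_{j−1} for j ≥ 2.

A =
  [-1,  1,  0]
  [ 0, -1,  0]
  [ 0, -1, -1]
A Jordan chain for λ = -1 of length 2:
v_1 = (1, 0, -1)ᵀ
v_2 = (0, 1, 0)ᵀ

Let N = A − (-1)·I. We want v_2 with N^2 v_2 = 0 but N^1 v_2 ≠ 0; then v_{j-1} := N · v_j for j = 2, …, 2.

Pick v_2 = (0, 1, 0)ᵀ.
Then v_1 = N · v_2 = (1, 0, -1)ᵀ.

Sanity check: (A − (-1)·I) v_1 = (0, 0, 0)ᵀ = 0. ✓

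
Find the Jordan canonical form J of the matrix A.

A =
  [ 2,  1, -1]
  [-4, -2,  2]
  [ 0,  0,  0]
J_2(0) ⊕ J_1(0)

The characteristic polynomial is
  det(x·I − A) = x^3

Eigenvalues and multiplicities (the geometric multiplicity of λ is n − rank(A − λI), which equals the number of Jordan blocks for λ):
  λ = 0: algebraic multiplicity = 3, geometric multiplicity = 2

Determining the block sizes for each eigenvalue:
  λ = 0: 2 blocks summing to 3 forces exactly one block of size 2 and the rest size 1 → block sizes [2, 1]

Assembling the blocks gives a Jordan form
J =
  [0, 1, 0]
  [0, 0, 0]
  [0, 0, 0]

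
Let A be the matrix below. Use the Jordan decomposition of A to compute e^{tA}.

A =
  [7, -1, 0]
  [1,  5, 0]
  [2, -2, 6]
e^{tA} =
  [t*exp(6*t) + exp(6*t), -t*exp(6*t), 0]
  [t*exp(6*t), -t*exp(6*t) + exp(6*t), 0]
  [2*t*exp(6*t), -2*t*exp(6*t), exp(6*t)]

Strategy: write A = P · J · P⁻¹ where J is a Jordan canonical form, so e^{tA} = P · e^{tJ} · P⁻¹, and e^{tJ} can be computed block-by-block.

A has Jordan form
J =
  [6, 1, 0]
  [0, 6, 0]
  [0, 0, 6]
(up to reordering of blocks).

Per-block formulas:
  For a 1×1 block at λ = 6: exp(t · [6]) = [e^(6t)].
  For a 2×2 Jordan block J_2(6): exp(t · J_2(6)) = e^(6t)·(I + t·N), where N is the 2×2 nilpotent shift.

After assembling e^{tJ} and conjugating by P, we get:

e^{tA} =
  [t*exp(6*t) + exp(6*t), -t*exp(6*t), 0]
  [t*exp(6*t), -t*exp(6*t) + exp(6*t), 0]
  [2*t*exp(6*t), -2*t*exp(6*t), exp(6*t)]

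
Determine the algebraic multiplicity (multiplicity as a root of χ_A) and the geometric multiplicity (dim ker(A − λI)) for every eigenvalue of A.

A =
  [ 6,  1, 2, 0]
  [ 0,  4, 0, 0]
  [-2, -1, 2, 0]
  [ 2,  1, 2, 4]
λ = 4: alg = 4, geom = 3

Step 1 — factor the characteristic polynomial to read off the algebraic multiplicities:
  χ_A(x) = (x - 4)^4

Step 2 — compute geometric multiplicities via the rank-nullity identity g(λ) = n − rank(A − λI):
  rank(A − (4)·I) = 1, so dim ker(A − (4)·I) = n − 1 = 3

Summary:
  λ = 4: algebraic multiplicity = 4, geometric multiplicity = 3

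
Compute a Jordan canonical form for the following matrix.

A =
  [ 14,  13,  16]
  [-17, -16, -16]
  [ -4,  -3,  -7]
J_3(-3)

The characteristic polynomial is
  det(x·I − A) = x^3 + 9*x^2 + 27*x + 27 = (x + 3)^3

Eigenvalues and multiplicities (the geometric multiplicity of λ is n − rank(A − λI), which equals the number of Jordan blocks for λ):
  λ = -3: algebraic multiplicity = 3, geometric multiplicity = 1

Determining the block sizes for each eigenvalue:
  λ = -3: one block (gm = 1), so the single block has size am = 3 → block sizes [3]

Assembling the blocks gives a Jordan form
J =
  [-3,  1,  0]
  [ 0, -3,  1]
  [ 0,  0, -3]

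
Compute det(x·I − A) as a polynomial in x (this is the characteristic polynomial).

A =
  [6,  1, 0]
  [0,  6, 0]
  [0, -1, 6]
x^3 - 18*x^2 + 108*x - 216

Expanding det(x·I − A) (e.g. by cofactor expansion or by noting that A is similar to its Jordan form J, which has the same characteristic polynomial as A) gives
  χ_A(x) = x^3 - 18*x^2 + 108*x - 216
which factors as (x - 6)^3. The eigenvalues (with algebraic multiplicities) are λ = 6 with multiplicity 3.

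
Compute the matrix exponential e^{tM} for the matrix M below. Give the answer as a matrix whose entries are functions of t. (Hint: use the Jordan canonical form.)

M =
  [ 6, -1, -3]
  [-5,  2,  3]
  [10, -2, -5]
e^{tM} =
  [5*t*exp(t) + exp(t), -t*exp(t), -3*t*exp(t)]
  [-5*t*exp(t), t*exp(t) + exp(t), 3*t*exp(t)]
  [10*t*exp(t), -2*t*exp(t), -6*t*exp(t) + exp(t)]

Strategy: write M = P · J · P⁻¹ where J is a Jordan canonical form, so e^{tM} = P · e^{tJ} · P⁻¹, and e^{tJ} can be computed block-by-block.

M has Jordan form
J =
  [1, 1, 0]
  [0, 1, 0]
  [0, 0, 1]
(up to reordering of blocks).

Per-block formulas:
  For a 2×2 Jordan block J_2(1): exp(t · J_2(1)) = e^(1t)·(I + t·N), where N is the 2×2 nilpotent shift.
  For a 1×1 block at λ = 1: exp(t · [1]) = [e^(1t)].

After assembling e^{tJ} and conjugating by P, we get:

e^{tM} =
  [5*t*exp(t) + exp(t), -t*exp(t), -3*t*exp(t)]
  [-5*t*exp(t), t*exp(t) + exp(t), 3*t*exp(t)]
  [10*t*exp(t), -2*t*exp(t), -6*t*exp(t) + exp(t)]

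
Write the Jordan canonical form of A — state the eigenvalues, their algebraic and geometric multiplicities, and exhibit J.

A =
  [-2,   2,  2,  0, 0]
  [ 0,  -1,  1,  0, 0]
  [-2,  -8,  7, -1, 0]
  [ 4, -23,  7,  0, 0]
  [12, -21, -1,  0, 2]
J_1(-2) ⊕ J_3(2) ⊕ J_1(2)

The characteristic polynomial is
  det(x·I − A) = x^5 - 6*x^4 + 8*x^3 + 16*x^2 - 48*x + 32 = (x - 2)^4*(x + 2)

Eigenvalues and multiplicities (the geometric multiplicity of λ is n − rank(A − λI), which equals the number of Jordan blocks for λ):
  λ = -2: algebraic multiplicity = 1, geometric multiplicity = 1
  λ = 2: algebraic multiplicity = 4, geometric multiplicity = 2

Determining the block sizes for each eigenvalue:
  λ = -2: one block (gm = 1), so the single block has size am = 1 → block sizes [1]
  λ = 2: with am = 4 and gm = 2, the partition is not yet determined (e.g. several partitions of 4 into 2 parts exist). Let N = A − (2)·I. Computing rank(N^1) = 3, rank(N^2) = 2, rank(N^3) = 1; the number of blocks of size ≥ j is rank(N^{j−1}) − rank(N^j), giving [2, 1, 1]. So we have 1 block(s) of size 3, 1 block(s) of size 1 → block sizes [3, 1]

Assembling the blocks gives a Jordan form
J =
  [-2, 0, 0, 0, 0]
  [ 0, 2, 1, 0, 0]
  [ 0, 0, 2, 1, 0]
  [ 0, 0, 0, 2, 0]
  [ 0, 0, 0, 0, 2]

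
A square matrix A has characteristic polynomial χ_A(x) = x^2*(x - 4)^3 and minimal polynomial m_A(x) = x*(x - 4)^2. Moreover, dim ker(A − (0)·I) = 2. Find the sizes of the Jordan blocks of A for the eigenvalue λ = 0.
Block sizes for λ = 0: [1, 1]

Step 1 — from the characteristic polynomial, algebraic multiplicity of λ = 0 is 2. From dim ker(A − (0)·I) = 2, there are exactly 2 Jordan blocks for λ = 0.
Step 2 — from the minimal polynomial, the factor (x − 0) tells us the largest block for λ = 0 has size 1.
Step 3 — with total size 2, 2 blocks, and largest block 1, the block sizes (in nonincreasing order) are [1, 1].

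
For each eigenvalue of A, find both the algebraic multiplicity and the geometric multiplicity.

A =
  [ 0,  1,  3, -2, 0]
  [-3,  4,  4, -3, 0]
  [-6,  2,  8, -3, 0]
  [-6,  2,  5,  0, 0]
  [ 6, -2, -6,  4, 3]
λ = 3: alg = 5, geom = 3

Step 1 — factor the characteristic polynomial to read off the algebraic multiplicities:
  χ_A(x) = (x - 3)^5

Step 2 — compute geometric multiplicities via the rank-nullity identity g(λ) = n − rank(A − λI):
  rank(A − (3)·I) = 2, so dim ker(A − (3)·I) = n − 2 = 3

Summary:
  λ = 3: algebraic multiplicity = 5, geometric multiplicity = 3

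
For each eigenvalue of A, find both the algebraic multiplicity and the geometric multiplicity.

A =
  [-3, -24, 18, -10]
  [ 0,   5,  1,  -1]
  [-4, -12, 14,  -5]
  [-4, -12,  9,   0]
λ = 1: alg = 1, geom = 1; λ = 5: alg = 3, geom = 2

Step 1 — factor the characteristic polynomial to read off the algebraic multiplicities:
  χ_A(x) = (x - 5)^3*(x - 1)

Step 2 — compute geometric multiplicities via the rank-nullity identity g(λ) = n − rank(A − λI):
  rank(A − (1)·I) = 3, so dim ker(A − (1)·I) = n − 3 = 1
  rank(A − (5)·I) = 2, so dim ker(A − (5)·I) = n − 2 = 2

Summary:
  λ = 1: algebraic multiplicity = 1, geometric multiplicity = 1
  λ = 5: algebraic multiplicity = 3, geometric multiplicity = 2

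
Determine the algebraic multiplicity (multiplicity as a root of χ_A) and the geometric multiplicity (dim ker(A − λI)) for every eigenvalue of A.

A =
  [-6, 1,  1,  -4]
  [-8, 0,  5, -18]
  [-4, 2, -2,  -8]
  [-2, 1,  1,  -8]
λ = -4: alg = 4, geom = 2

Step 1 — factor the characteristic polynomial to read off the algebraic multiplicities:
  χ_A(x) = (x + 4)^4

Step 2 — compute geometric multiplicities via the rank-nullity identity g(λ) = n − rank(A − λI):
  rank(A − (-4)·I) = 2, so dim ker(A − (-4)·I) = n − 2 = 2

Summary:
  λ = -4: algebraic multiplicity = 4, geometric multiplicity = 2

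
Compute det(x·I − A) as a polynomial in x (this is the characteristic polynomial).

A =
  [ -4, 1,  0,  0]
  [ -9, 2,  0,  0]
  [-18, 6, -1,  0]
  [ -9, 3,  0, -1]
x^4 + 4*x^3 + 6*x^2 + 4*x + 1

Expanding det(x·I − A) (e.g. by cofactor expansion or by noting that A is similar to its Jordan form J, which has the same characteristic polynomial as A) gives
  χ_A(x) = x^4 + 4*x^3 + 6*x^2 + 4*x + 1
which factors as (x + 1)^4. The eigenvalues (with algebraic multiplicities) are λ = -1 with multiplicity 4.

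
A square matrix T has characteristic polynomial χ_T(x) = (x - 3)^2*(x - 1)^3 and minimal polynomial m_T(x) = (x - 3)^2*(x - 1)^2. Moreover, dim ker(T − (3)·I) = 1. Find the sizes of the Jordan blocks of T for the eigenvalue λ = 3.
Block sizes for λ = 3: [2]

Step 1 — from the characteristic polynomial, algebraic multiplicity of λ = 3 is 2. From dim ker(T − (3)·I) = 1, there are exactly 1 Jordan blocks for λ = 3.
Step 2 — from the minimal polynomial, the factor (x − 3)^2 tells us the largest block for λ = 3 has size 2.
Step 3 — with total size 2, 1 blocks, and largest block 2, the block sizes (in nonincreasing order) are [2].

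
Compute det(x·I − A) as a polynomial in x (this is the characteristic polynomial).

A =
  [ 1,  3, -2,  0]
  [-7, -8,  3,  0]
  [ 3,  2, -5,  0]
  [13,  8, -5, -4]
x^4 + 16*x^3 + 96*x^2 + 256*x + 256

Expanding det(x·I − A) (e.g. by cofactor expansion or by noting that A is similar to its Jordan form J, which has the same characteristic polynomial as A) gives
  χ_A(x) = x^4 + 16*x^3 + 96*x^2 + 256*x + 256
which factors as (x + 4)^4. The eigenvalues (with algebraic multiplicities) are λ = -4 with multiplicity 4.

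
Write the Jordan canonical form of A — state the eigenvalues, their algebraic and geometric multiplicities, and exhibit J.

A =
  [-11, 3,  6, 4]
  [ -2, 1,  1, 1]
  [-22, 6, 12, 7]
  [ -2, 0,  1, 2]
J_3(1) ⊕ J_1(1)

The characteristic polynomial is
  det(x·I − A) = x^4 - 4*x^3 + 6*x^2 - 4*x + 1 = (x - 1)^4

Eigenvalues and multiplicities (the geometric multiplicity of λ is n − rank(A − λI), which equals the number of Jordan blocks for λ):
  λ = 1: algebraic multiplicity = 4, geometric multiplicity = 2

Determining the block sizes for each eigenvalue:
  λ = 1: with am = 4 and gm = 2, the partition is not yet determined (e.g. several partitions of 4 into 2 parts exist). Let N = A − (1)·I. Computing rank(N^1) = 2, rank(N^2) = 1, rank(N^3) = 0; the number of blocks of size ≥ j is rank(N^{j−1}) − rank(N^j), giving [2, 1, 1]. So we have 1 block(s) of size 3, 1 block(s) of size 1 → block sizes [3, 1]

Assembling the blocks gives a Jordan form
J =
  [1, 1, 0, 0]
  [0, 1, 1, 0]
  [0, 0, 1, 0]
  [0, 0, 0, 1]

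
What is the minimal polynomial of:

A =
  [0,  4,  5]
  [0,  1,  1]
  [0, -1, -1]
x^3

The characteristic polynomial is χ_A(x) = x^3, so the eigenvalues are known. The minimal polynomial is
  m_A(x) = Π_λ (x − λ)^{k_λ}
where k_λ is the size of the *largest* Jordan block for λ (equivalently, the smallest k with (A − λI)^k v = 0 for every generalised eigenvector v of λ).

  λ = 0: largest Jordan block has size 3, contributing (x − 0)^3

So m_A(x) = x^3 = x^3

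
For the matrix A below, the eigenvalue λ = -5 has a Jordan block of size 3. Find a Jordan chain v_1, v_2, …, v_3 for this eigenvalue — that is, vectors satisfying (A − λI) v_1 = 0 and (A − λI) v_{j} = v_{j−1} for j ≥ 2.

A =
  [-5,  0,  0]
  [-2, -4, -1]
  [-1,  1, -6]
A Jordan chain for λ = -5 of length 3:
v_1 = (0, -1, -1)ᵀ
v_2 = (0, -2, -1)ᵀ
v_3 = (1, 0, 0)ᵀ

Let N = A − (-5)·I. We want v_3 with N^3 v_3 = 0 but N^2 v_3 ≠ 0; then v_{j-1} := N · v_j for j = 3, …, 2.

Pick v_3 = (1, 0, 0)ᵀ.
Then v_2 = N · v_3 = (0, -2, -1)ᵀ.
Then v_1 = N · v_2 = (0, -1, -1)ᵀ.

Sanity check: (A − (-5)·I) v_1 = (0, 0, 0)ᵀ = 0. ✓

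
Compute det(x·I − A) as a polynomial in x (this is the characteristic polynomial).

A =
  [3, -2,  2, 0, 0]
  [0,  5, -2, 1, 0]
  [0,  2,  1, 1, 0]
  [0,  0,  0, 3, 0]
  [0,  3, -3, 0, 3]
x^5 - 15*x^4 + 90*x^3 - 270*x^2 + 405*x - 243

Expanding det(x·I − A) (e.g. by cofactor expansion or by noting that A is similar to its Jordan form J, which has the same characteristic polynomial as A) gives
  χ_A(x) = x^5 - 15*x^4 + 90*x^3 - 270*x^2 + 405*x - 243
which factors as (x - 3)^5. The eigenvalues (with algebraic multiplicities) are λ = 3 with multiplicity 5.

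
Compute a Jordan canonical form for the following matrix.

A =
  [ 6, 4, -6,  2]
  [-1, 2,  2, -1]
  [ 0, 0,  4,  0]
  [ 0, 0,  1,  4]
J_3(4) ⊕ J_1(4)

The characteristic polynomial is
  det(x·I − A) = x^4 - 16*x^3 + 96*x^2 - 256*x + 256 = (x - 4)^4

Eigenvalues and multiplicities (the geometric multiplicity of λ is n − rank(A − λI), which equals the number of Jordan blocks for λ):
  λ = 4: algebraic multiplicity = 4, geometric multiplicity = 2

Determining the block sizes for each eigenvalue:
  λ = 4: with am = 4 and gm = 2, the partition is not yet determined (e.g. several partitions of 4 into 2 parts exist). Let N = A − (4)·I. Computing rank(N^1) = 2, rank(N^2) = 1, rank(N^3) = 0; the number of blocks of size ≥ j is rank(N^{j−1}) − rank(N^j), giving [2, 1, 1]. So we have 1 block(s) of size 3, 1 block(s) of size 1 → block sizes [3, 1]

Assembling the blocks gives a Jordan form
J =
  [4, 1, 0, 0]
  [0, 4, 1, 0]
  [0, 0, 4, 0]
  [0, 0, 0, 4]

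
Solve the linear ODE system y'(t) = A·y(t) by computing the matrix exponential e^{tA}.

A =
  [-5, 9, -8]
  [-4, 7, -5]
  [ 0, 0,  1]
e^{tA} =
  [-6*t*exp(t) + exp(t), 9*t*exp(t), 3*t^2*exp(t)/2 - 8*t*exp(t)]
  [-4*t*exp(t), 6*t*exp(t) + exp(t), t^2*exp(t) - 5*t*exp(t)]
  [0, 0, exp(t)]

Strategy: write A = P · J · P⁻¹ where J is a Jordan canonical form, so e^{tA} = P · e^{tJ} · P⁻¹, and e^{tJ} can be computed block-by-block.

A has Jordan form
J =
  [1, 1, 0]
  [0, 1, 1]
  [0, 0, 1]
(up to reordering of blocks).

Per-block formulas:
  For a 3×3 Jordan block J_3(1): exp(t · J_3(1)) = e^(1t)·(I + t·N + (t^2/2)·N^2), where N is the 3×3 nilpotent shift.

After assembling e^{tJ} and conjugating by P, we get:

e^{tA} =
  [-6*t*exp(t) + exp(t), 9*t*exp(t), 3*t^2*exp(t)/2 - 8*t*exp(t)]
  [-4*t*exp(t), 6*t*exp(t) + exp(t), t^2*exp(t) - 5*t*exp(t)]
  [0, 0, exp(t)]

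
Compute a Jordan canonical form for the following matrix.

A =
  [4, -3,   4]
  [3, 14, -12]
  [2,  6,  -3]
J_2(5) ⊕ J_1(5)

The characteristic polynomial is
  det(x·I − A) = x^3 - 15*x^2 + 75*x - 125 = (x - 5)^3

Eigenvalues and multiplicities (the geometric multiplicity of λ is n − rank(A − λI), which equals the number of Jordan blocks for λ):
  λ = 5: algebraic multiplicity = 3, geometric multiplicity = 2

Determining the block sizes for each eigenvalue:
  λ = 5: 2 blocks summing to 3 forces exactly one block of size 2 and the rest size 1 → block sizes [2, 1]

Assembling the blocks gives a Jordan form
J =
  [5, 1, 0]
  [0, 5, 0]
  [0, 0, 5]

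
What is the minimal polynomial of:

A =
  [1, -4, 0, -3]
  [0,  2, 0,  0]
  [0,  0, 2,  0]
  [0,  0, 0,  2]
x^2 - 3*x + 2

The characteristic polynomial is χ_A(x) = (x - 2)^3*(x - 1), so the eigenvalues are known. The minimal polynomial is
  m_A(x) = Π_λ (x − λ)^{k_λ}
where k_λ is the size of the *largest* Jordan block for λ (equivalently, the smallest k with (A − λI)^k v = 0 for every generalised eigenvector v of λ).

  λ = 1: largest Jordan block has size 1, contributing (x − 1)
  λ = 2: largest Jordan block has size 1, contributing (x − 2)

So m_A(x) = (x - 2)*(x - 1) = x^2 - 3*x + 2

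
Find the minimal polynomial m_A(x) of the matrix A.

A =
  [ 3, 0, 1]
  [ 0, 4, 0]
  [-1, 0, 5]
x^2 - 8*x + 16

The characteristic polynomial is χ_A(x) = (x - 4)^3, so the eigenvalues are known. The minimal polynomial is
  m_A(x) = Π_λ (x − λ)^{k_λ}
where k_λ is the size of the *largest* Jordan block for λ (equivalently, the smallest k with (A − λI)^k v = 0 for every generalised eigenvector v of λ).

  λ = 4: largest Jordan block has size 2, contributing (x − 4)^2

So m_A(x) = (x - 4)^2 = x^2 - 8*x + 16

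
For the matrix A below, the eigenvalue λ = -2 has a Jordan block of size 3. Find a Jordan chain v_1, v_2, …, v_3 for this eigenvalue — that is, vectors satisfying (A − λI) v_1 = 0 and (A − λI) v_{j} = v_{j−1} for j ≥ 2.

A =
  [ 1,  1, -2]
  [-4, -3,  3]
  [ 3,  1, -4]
A Jordan chain for λ = -2 of length 3:
v_1 = (-1, 1, -1)ᵀ
v_2 = (3, -4, 3)ᵀ
v_3 = (1, 0, 0)ᵀ

Let N = A − (-2)·I. We want v_3 with N^3 v_3 = 0 but N^2 v_3 ≠ 0; then v_{j-1} := N · v_j for j = 3, …, 2.

Pick v_3 = (1, 0, 0)ᵀ.
Then v_2 = N · v_3 = (3, -4, 3)ᵀ.
Then v_1 = N · v_2 = (-1, 1, -1)ᵀ.

Sanity check: (A − (-2)·I) v_1 = (0, 0, 0)ᵀ = 0. ✓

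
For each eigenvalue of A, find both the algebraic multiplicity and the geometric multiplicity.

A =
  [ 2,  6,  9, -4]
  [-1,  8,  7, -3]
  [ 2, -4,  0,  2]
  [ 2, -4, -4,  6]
λ = 4: alg = 4, geom = 2

Step 1 — factor the characteristic polynomial to read off the algebraic multiplicities:
  χ_A(x) = (x - 4)^4

Step 2 — compute geometric multiplicities via the rank-nullity identity g(λ) = n − rank(A − λI):
  rank(A − (4)·I) = 2, so dim ker(A − (4)·I) = n − 2 = 2

Summary:
  λ = 4: algebraic multiplicity = 4, geometric multiplicity = 2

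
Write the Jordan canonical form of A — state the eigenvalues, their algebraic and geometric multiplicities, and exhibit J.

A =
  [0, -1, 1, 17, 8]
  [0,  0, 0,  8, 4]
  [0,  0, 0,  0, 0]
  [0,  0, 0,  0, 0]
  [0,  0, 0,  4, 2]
J_2(0) ⊕ J_1(0) ⊕ J_1(0) ⊕ J_1(2)

The characteristic polynomial is
  det(x·I − A) = x^5 - 2*x^4 = x^4*(x - 2)

Eigenvalues and multiplicities (the geometric multiplicity of λ is n − rank(A − λI), which equals the number of Jordan blocks for λ):
  λ = 0: algebraic multiplicity = 4, geometric multiplicity = 3
  λ = 2: algebraic multiplicity = 1, geometric multiplicity = 1

Determining the block sizes for each eigenvalue:
  λ = 0: 3 blocks summing to 4 forces exactly one block of size 2 and the rest size 1 → block sizes [2, 1, 1]
  λ = 2: one block (gm = 1), so the single block has size am = 1 → block sizes [1]

Assembling the blocks gives a Jordan form
J =
  [0, 1, 0, 0, 0]
  [0, 0, 0, 0, 0]
  [0, 0, 0, 0, 0]
  [0, 0, 0, 0, 0]
  [0, 0, 0, 0, 2]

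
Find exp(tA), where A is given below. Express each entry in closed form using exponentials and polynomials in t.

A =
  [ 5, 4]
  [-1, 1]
e^{tA} =
  [2*t*exp(3*t) + exp(3*t), 4*t*exp(3*t)]
  [-t*exp(3*t), -2*t*exp(3*t) + exp(3*t)]

Strategy: write A = P · J · P⁻¹ where J is a Jordan canonical form, so e^{tA} = P · e^{tJ} · P⁻¹, and e^{tJ} can be computed block-by-block.

A has Jordan form
J =
  [3, 1]
  [0, 3]
(up to reordering of blocks).

Per-block formulas:
  For a 2×2 Jordan block J_2(3): exp(t · J_2(3)) = e^(3t)·(I + t·N), where N is the 2×2 nilpotent shift.

After assembling e^{tJ} and conjugating by P, we get:

e^{tA} =
  [2*t*exp(3*t) + exp(3*t), 4*t*exp(3*t)]
  [-t*exp(3*t), -2*t*exp(3*t) + exp(3*t)]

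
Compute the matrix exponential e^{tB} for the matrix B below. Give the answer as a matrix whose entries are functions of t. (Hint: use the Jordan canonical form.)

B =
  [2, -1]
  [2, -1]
e^{tB} =
  [2*exp(t) - 1, 1 - exp(t)]
  [2*exp(t) - 2, 2 - exp(t)]

Strategy: write B = P · J · P⁻¹ where J is a Jordan canonical form, so e^{tB} = P · e^{tJ} · P⁻¹, and e^{tJ} can be computed block-by-block.

B has Jordan form
J =
  [0, 0]
  [0, 1]
(up to reordering of blocks).

Per-block formulas:
  For a 1×1 block at λ = 1: exp(t · [1]) = [e^(1t)].
  For a 1×1 block at λ = 0: exp(t · [0]) = [e^(0t)].

After assembling e^{tJ} and conjugating by P, we get:

e^{tB} =
  [2*exp(t) - 1, 1 - exp(t)]
  [2*exp(t) - 2, 2 - exp(t)]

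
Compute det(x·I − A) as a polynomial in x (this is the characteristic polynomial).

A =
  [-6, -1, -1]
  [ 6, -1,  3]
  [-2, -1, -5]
x^3 + 12*x^2 + 48*x + 64

Expanding det(x·I − A) (e.g. by cofactor expansion or by noting that A is similar to its Jordan form J, which has the same characteristic polynomial as A) gives
  χ_A(x) = x^3 + 12*x^2 + 48*x + 64
which factors as (x + 4)^3. The eigenvalues (with algebraic multiplicities) are λ = -4 with multiplicity 3.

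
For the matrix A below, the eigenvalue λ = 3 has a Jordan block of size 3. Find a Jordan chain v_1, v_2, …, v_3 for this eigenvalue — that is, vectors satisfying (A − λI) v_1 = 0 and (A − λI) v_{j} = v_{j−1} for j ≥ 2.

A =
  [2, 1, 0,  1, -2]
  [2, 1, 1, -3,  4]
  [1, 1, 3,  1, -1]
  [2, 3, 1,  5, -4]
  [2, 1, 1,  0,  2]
A Jordan chain for λ = 3 of length 3:
v_1 = (0, -1, 1, 1, 0)ᵀ
v_2 = (0, 1, 0, 1, 1)ᵀ
v_3 = (0, 0, 1, 0, 0)ᵀ

Let N = A − (3)·I. We want v_3 with N^3 v_3 = 0 but N^2 v_3 ≠ 0; then v_{j-1} := N · v_j for j = 3, …, 2.

Pick v_3 = (0, 0, 1, 0, 0)ᵀ.
Then v_2 = N · v_3 = (0, 1, 0, 1, 1)ᵀ.
Then v_1 = N · v_2 = (0, -1, 1, 1, 0)ᵀ.

Sanity check: (A − (3)·I) v_1 = (0, 0, 0, 0, 0)ᵀ = 0. ✓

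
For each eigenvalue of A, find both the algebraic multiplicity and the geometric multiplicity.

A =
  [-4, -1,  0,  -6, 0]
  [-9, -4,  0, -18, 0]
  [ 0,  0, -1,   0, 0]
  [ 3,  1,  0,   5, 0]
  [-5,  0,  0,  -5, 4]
λ = -1: alg = 4, geom = 3; λ = 4: alg = 1, geom = 1

Step 1 — factor the characteristic polynomial to read off the algebraic multiplicities:
  χ_A(x) = (x - 4)*(x + 1)^4

Step 2 — compute geometric multiplicities via the rank-nullity identity g(λ) = n − rank(A − λI):
  rank(A − (-1)·I) = 2, so dim ker(A − (-1)·I) = n − 2 = 3
  rank(A − (4)·I) = 4, so dim ker(A − (4)·I) = n − 4 = 1

Summary:
  λ = -1: algebraic multiplicity = 4, geometric multiplicity = 3
  λ = 4: algebraic multiplicity = 1, geometric multiplicity = 1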